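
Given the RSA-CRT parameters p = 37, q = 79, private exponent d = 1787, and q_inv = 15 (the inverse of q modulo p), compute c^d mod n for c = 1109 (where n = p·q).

850

d_p = d mod (p−1) = 1787 mod 36 = 23; d_q = d mod (q−1) = 71.
m₁ = c^(d_p) mod p: c ≡ 36 (mod 37), and 36^23 mod 37 = 36.
m₂ = c^(d_q) mod q: c ≡ 3 (mod 79), and 3^71 mod 79 = 60.
h = q_inv·(m₁ − m₂) mod p = 15·(36 − 60) mod 37 = 10.
m = m₂ + h·q = 60 + 10·79 = 850.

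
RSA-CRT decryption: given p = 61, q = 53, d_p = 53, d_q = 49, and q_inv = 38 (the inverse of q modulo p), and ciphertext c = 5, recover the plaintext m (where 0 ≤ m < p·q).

m₁ = c^(d_p) mod p: c ≡ 5 (mod 61), and 5^53 mod 61 = 19.
m₂ = c^(d_q) mod q: c ≡ 5 (mod 53), and 5^49 mod 53 = 14.
h = q_inv·(m₁ − m₂) mod p = 38·(19 − 14) mod 61 = 7.
m = m₂ + h·q = 14 + 7·53 = 385.

385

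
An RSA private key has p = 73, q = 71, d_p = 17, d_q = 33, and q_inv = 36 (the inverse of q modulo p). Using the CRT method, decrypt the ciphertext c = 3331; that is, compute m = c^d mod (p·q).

m₁ = c^(d_p) mod p: c ≡ 46 (mod 73), and 46^17 mod 73 = 46.
m₂ = c^(d_q) mod q: c ≡ 65 (mod 71), and 65^33 mod 71 = 69.
h = q_inv·(m₁ − m₂) mod p = 36·(46 − 69) mod 73 = 48.
m = m₂ + h·q = 69 + 48·71 = 3477.

3477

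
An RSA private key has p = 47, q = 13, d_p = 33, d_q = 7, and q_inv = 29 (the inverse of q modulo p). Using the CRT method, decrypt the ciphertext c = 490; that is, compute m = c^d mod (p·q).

22

m₁ = c^(d_p) mod p: c ≡ 20 (mod 47), and 20^33 mod 47 = 22.
m₂ = c^(d_q) mod q: c ≡ 9 (mod 13), and 9^7 mod 13 = 9.
h = q_inv·(m₁ − m₂) mod p = 29·(22 − 9) mod 47 = 1.
m = m₂ + h·q = 9 + 1·13 = 22.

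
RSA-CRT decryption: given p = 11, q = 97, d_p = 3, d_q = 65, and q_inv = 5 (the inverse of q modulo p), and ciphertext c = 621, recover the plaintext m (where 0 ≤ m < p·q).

686

m₁ = c^(d_p) mod p: c ≡ 5 (mod 11), and 5^3 mod 11 = 4.
m₂ = c^(d_q) mod q: c ≡ 39 (mod 97), and 39^65 mod 97 = 7.
h = q_inv·(m₁ − m₂) mod p = 5·(4 − 7) mod 11 = 7.
m = m₂ + h·q = 7 + 7·97 = 686.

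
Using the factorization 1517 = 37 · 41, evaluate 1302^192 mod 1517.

Mod 37: 1302 ≡ 7; by Fermat, exponent reduces to 192 mod 36 = 12; 7^12 ≡ 10 (mod 37).
Mod 41: 1302 ≡ 31; by Fermat, exponent reduces to 192 mod 40 = 32; 31^32 ≡ 18 (mod 41).
Combine by CRT: x ≡ 10 (mod 37), x ≡ 18 (mod 41) ⇒ x ≡ 1453 (mod 1517).

1453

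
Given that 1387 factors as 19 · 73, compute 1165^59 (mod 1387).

24

Mod 19: 1165 ≡ 6; by Fermat, exponent reduces to 59 mod 18 = 5; 6^5 ≡ 5 (mod 19).
Mod 73: 1165 ≡ 70; 70^59 ≡ 24 (mod 73).
Combine by CRT: x ≡ 5 (mod 19), x ≡ 24 (mod 73) ⇒ x ≡ 24 (mod 1387).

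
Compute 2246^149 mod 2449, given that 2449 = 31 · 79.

Mod 31: 2246 ≡ 14; by Fermat, exponent reduces to 149 mod 30 = 29; 14^29 ≡ 20 (mod 31).
Mod 79: 2246 ≡ 34; by Fermat, exponent reduces to 149 mod 78 = 71; 34^71 ≡ 47 (mod 79).
Combine by CRT: x ≡ 20 (mod 31), x ≡ 47 (mod 79) ⇒ x ≡ 1074 (mod 2449).

1074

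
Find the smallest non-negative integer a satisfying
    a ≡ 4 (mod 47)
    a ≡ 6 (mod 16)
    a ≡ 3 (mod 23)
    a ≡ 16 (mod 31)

The moduli are pairwise coprime; N = 47·16·23·31 = 536176.
N/47 = 11408; 11408 ≡ 34 (mod 47); 34·18 ≡ 1, so inverse 18.
N/16 = 33511; 33511 ≡ 7 (mod 16); 7·7 ≡ 1, so inverse 7.
N/23 = 23312; 23312 ≡ 13 (mod 23); 13·16 ≡ 1, so inverse 16.
N/31 = 17296; 17296 ≡ 29 (mod 31); 29·15 ≡ 1, so inverse 15.
a ≡ 4·11408·18 + 6·33511·7 + 3·23312·16 + 16·17296·15 = 7498854.
7498854 mod 536176 = 528566.

528566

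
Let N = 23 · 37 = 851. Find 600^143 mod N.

Mod 23: 600 ≡ 2; by Fermat, exponent reduces to 143 mod 22 = 11; 2^11 ≡ 1 (mod 23).
Mod 37: 600 ≡ 8; by Fermat, exponent reduces to 143 mod 36 = 35; 8^35 ≡ 14 (mod 37).
Combine by CRT: x ≡ 1 (mod 23), x ≡ 14 (mod 37) ⇒ x ≡ 162 (mod 851).

162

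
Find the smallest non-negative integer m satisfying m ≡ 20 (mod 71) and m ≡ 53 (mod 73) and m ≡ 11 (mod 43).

From m ≡ 20 (mod 71) write m = 20 + 71t. Substituting into m ≡ 53 (mod 73) gives 71t ≡ 33 (mod 73), and since 71⁻¹ ≡ 36 (mod 73), t ≡ 20. Hence m ≡ 20 + 71·20 = 1440 (mod 5183).
From m ≡ 1440 (mod 5183) write m = 1440 + 5183t. Substituting into m ≡ 11 (mod 43) gives 5183t ≡ 33 (mod 43), and since 23⁻¹ ≡ 15 (mod 43), t ≡ 22. Hence m ≡ 1440 + 5183·22 = 115466 (mod 222869).

115466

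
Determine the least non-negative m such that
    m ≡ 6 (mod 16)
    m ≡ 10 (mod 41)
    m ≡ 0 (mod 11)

7062

The moduli are pairwise coprime; N = 16·41·11 = 7216.
N/16 = 451; 451 ≡ 3 (mod 16); 3·11 ≡ 1, so inverse 11.
N/41 = 176; 176 ≡ 12 (mod 41); 12·24 ≡ 1, so inverse 24.
N/11 = 656; 656 ≡ 7 (mod 11); 7·8 ≡ 1, so inverse 8.
m ≡ 6·451·11 + 10·176·24 + 0·656·8 = 72006.
72006 mod 7216 = 7062.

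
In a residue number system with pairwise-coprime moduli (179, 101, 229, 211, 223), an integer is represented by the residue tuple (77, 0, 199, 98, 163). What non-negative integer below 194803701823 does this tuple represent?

56188099719

Combine the congruences pairwise.
From x ≡ 77 (mod 179) write x = 77 + 179t. Substituting into x ≡ 0 (mod 101) gives 179t ≡ 24 (mod 101), and since 78⁻¹ ≡ 79 (mod 101), t ≡ 78. Hence x ≡ 77 + 179·78 = 14039 (mod 18079).
From x ≡ 14039 (mod 18079) write x = 14039 + 18079t. Substituting into x ≡ 199 (mod 229) gives 18079t ≡ 129 (mod 229), and since 217⁻¹ ≡ 19 (mod 229), t ≡ 161. Hence x ≡ 14039 + 18079·161 = 2924758 (mod 4140091).
From x ≡ 2924758 (mod 4140091) write x = 2924758 + 4140091t. Substituting into x ≡ 98 (mod 211) gives 4140091t ≡ 11 (mod 211), and since 60⁻¹ ≡ 102 (mod 211), t ≡ 67. Hence x ≡ 2924758 + 4140091·67 = 280310855 (mod 873559201).
From x ≡ 280310855 (mod 873559201) write x = 280310855 + 873559201t. Substituting into x ≡ 163 (mod 223) gives 873559201t ≡ 85 (mod 223), and since 186⁻¹ ≡ 6 (mod 223), t ≡ 64. Hence x ≡ 280310855 + 873559201·64 = 56188099719 (mod 194803701823).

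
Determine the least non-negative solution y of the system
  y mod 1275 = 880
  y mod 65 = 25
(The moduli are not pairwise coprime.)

gcd(1275, 65) = 5 and 5 | (25 − 880), so the pair is consistent; merging gives y ≡ 4705 (mod 16575), where 16575 = lcm(1275, 65).
The solution is unique modulo lcm(1275, 65) = 16575.

4705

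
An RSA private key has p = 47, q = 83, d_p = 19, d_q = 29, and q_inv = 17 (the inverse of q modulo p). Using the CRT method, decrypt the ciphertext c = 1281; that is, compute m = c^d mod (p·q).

m₁ = c^(d_p) mod p: c ≡ 12 (mod 47), and 12^19 mod 47 = 21.
m₂ = c^(d_q) mod q: c ≡ 36 (mod 83), and 36^29 mod 83 = 27.
h = q_inv·(m₁ − m₂) mod p = 17·(21 − 27) mod 47 = 39.
m = m₂ + h·q = 27 + 39·83 = 3264.

3264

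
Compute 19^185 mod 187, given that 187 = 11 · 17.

87

Mod 11: 19 ≡ 8; by Fermat, exponent reduces to 185 mod 10 = 5; 8^5 ≡ 10 (mod 11).
Mod 17: 19 ≡ 2; by Fermat, exponent reduces to 185 mod 16 = 9; 2^9 ≡ 2 (mod 17).
Combine by CRT: x ≡ 10 (mod 11), x ≡ 2 (mod 17) ⇒ x ≡ 87 (mod 187).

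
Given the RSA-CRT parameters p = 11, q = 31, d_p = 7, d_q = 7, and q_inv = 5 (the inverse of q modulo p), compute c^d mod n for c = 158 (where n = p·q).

m₁ = c^(d_p) mod p: c ≡ 4 (mod 11), and 4^7 mod 11 = 5.
m₂ = c^(d_q) mod q: c ≡ 3 (mod 31), and 3^7 mod 31 = 17.
h = q_inv·(m₁ − m₂) mod p = 5·(5 − 17) mod 11 = 6.
m = m₂ + h·q = 17 + 6·31 = 203.

203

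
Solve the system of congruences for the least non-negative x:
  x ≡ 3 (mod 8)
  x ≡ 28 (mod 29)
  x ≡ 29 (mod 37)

4987

The moduli are pairwise coprime; N = 8·29·37 = 8584.
N/8 = 1073; 1073 ≡ 1 (mod 8), inverse 1.
N/29 = 296; 296 ≡ 6 (mod 29); 6·5 ≡ 1, so inverse 5.
N/37 = 232; 232 ≡ 10 (mod 37); 10·26 ≡ 1, so inverse 26.
x ≡ 3·1073·1 + 28·296·5 + 29·232·26 = 219587.
219587 mod 8584 = 4987.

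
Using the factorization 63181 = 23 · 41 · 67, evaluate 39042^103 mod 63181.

Mod 23: 39042 ≡ 11; by Fermat, exponent reduces to 103 mod 22 = 15; 11^15 ≡ 10 (mod 23).
Mod 41: 39042 ≡ 10; by Fermat, exponent reduces to 103 mod 40 = 23; 10^23 ≡ 16 (mod 41).
Mod 67: 39042 ≡ 48; by Fermat, exponent reduces to 103 mod 66 = 37; 48^37 ≡ 61 (mod 67).
Combine by CRT: x ≡ 10 (mod 23), x ≡ 16 (mod 41), x ≡ 61 (mod 67) ⇒ x ≡ 19491 (mod 63181).

19491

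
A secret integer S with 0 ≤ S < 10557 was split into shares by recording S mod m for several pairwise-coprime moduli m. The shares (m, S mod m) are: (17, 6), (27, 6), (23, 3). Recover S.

Combine the congruences pairwise.
From S ≡ 6 (mod 17) write S = 6 + 17t. Substituting into S ≡ 6 (mod 27) gives 17t ≡ 0 (mod 27), and since 17⁻¹ ≡ 8 (mod 27), t ≡ 0. Hence S ≡ 6 + 17·0 = 6 (mod 459).
From S ≡ 6 (mod 459) write S = 6 + 459t. Substituting into S ≡ 3 (mod 23) gives 459t ≡ 20 (mod 23), and since 22⁻¹ ≡ 22 (mod 23), t ≡ 3. Hence S ≡ 6 + 459·3 = 1383 (mod 10557).

1383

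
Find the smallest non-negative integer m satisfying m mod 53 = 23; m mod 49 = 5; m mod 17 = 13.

The moduli are pairwise coprime; N = 53·49·17 = 44149.
N/53 = 833; 833 ≡ 38 (mod 53); 38·7 ≡ 1, so inverse 7.
N/49 = 901; 901 ≡ 19 (mod 49); 19·31 ≡ 1, so inverse 31.
N/17 = 2597; 2597 ≡ 13 (mod 17); 13·4 ≡ 1, so inverse 4.
m ≡ 23·833·7 + 5·901·31 + 13·2597·4 = 408812.
408812 mod 44149 = 11471.

11471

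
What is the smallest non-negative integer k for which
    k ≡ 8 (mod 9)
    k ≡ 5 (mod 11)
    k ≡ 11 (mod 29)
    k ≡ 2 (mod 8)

The moduli are pairwise coprime; N = 9·11·29·8 = 22968.
N/9 = 2552; 2552 ≡ 5 (mod 9); 5·2 ≡ 1, so inverse 2.
N/11 = 2088; 2088 ≡ 9 (mod 11); 9·5 ≡ 1, so inverse 5.
N/29 = 792; 792 ≡ 9 (mod 29); 9·13 ≡ 1, so inverse 13.
N/8 = 2871; 2871 ≡ 7 (mod 8); 7·7 ≡ 1, so inverse 7.
k ≡ 8·2552·2 + 5·2088·5 + 11·792·13 + 2·2871·7 = 246482.
246482 mod 22968 = 16802.

16802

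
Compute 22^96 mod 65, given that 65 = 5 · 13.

1

Mod 5: 22 ≡ 2; since 4 | 96, by Fermat 2^96 ≡ 1 (mod 5).
Mod 13: 22 ≡ 9; since 12 | 96, by Fermat 9^96 ≡ 1 (mod 13).
Combine by CRT: x ≡ 1 (mod 5), x ≡ 1 (mod 13) ⇒ x ≡ 1 (mod 65).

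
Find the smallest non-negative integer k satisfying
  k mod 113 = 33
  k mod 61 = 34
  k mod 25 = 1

The moduli are pairwise coprime; N = 113·61·25 = 172325.
N/113 = 1525; 1525 ≡ 56 (mod 113); 56·111 ≡ 1, so inverse 111.
N/61 = 2825; 2825 ≡ 19 (mod 61); 19·45 ≡ 1, so inverse 45.
N/25 = 6893; 6893 ≡ 18 (mod 25); 18·7 ≡ 1, so inverse 7.
k ≡ 33·1525·111 + 34·2825·45 + 1·6893·7 = 9956576.
9956576 mod 172325 = 134051.

134051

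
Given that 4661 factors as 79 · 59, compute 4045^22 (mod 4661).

1261

Mod 79: 4045 ≡ 16; 16^22 ≡ 76 (mod 79).
Mod 59: 4045 ≡ 33; 33^22 ≡ 22 (mod 59).
Combine by CRT: x ≡ 76 (mod 79), x ≡ 22 (mod 59) ⇒ x ≡ 1261 (mod 4661).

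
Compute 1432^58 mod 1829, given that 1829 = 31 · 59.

1358

Mod 31: 1432 ≡ 6; by Fermat, exponent reduces to 58 mod 30 = 28; 6^28 ≡ 25 (mod 31).
Mod 59: 1432 ≡ 16; since 58 | 58, by Fermat 16^58 ≡ 1 (mod 59).
Combine by CRT: x ≡ 25 (mod 31), x ≡ 1 (mod 59) ⇒ x ≡ 1358 (mod 1829).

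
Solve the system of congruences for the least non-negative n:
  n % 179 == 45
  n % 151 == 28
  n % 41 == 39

The moduli are pairwise coprime; M = 179·151·41 = 1108189.
M/179 = 6191; 6191 ≡ 105 (mod 179); 105·104 ≡ 1, so inverse 104.
M/151 = 7339; 7339 ≡ 91 (mod 151); 91·78 ≡ 1, so inverse 78.
M/41 = 27029; 27029 ≡ 10 (mod 41); 10·37 ≡ 1, so inverse 37.
n ≡ 45·6191·104 + 28·7339·78 + 39·27029·37 = 84005103.
84005103 mod 1108189 = 890928.

890928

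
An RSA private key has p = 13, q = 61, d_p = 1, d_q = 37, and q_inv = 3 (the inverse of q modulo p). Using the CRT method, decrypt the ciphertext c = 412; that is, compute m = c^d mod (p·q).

100

m₁ = c^(d_p) mod p: c ≡ 9 (mod 13), and 9^1 mod 13 = 9.
m₂ = c^(d_q) mod q: c ≡ 46 (mod 61), and 46^37 mod 61 = 39.
h = q_inv·(m₁ − m₂) mod p = 3·(9 − 39) mod 13 = 1.
m = m₂ + h·q = 39 + 1·61 = 100.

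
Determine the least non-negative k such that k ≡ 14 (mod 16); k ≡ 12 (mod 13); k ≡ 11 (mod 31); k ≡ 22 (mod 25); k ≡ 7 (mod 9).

1338622

The moduli are pairwise coprime; N = 16·13·31·25·9 = 1450800.
N/16 = 90675; 90675 ≡ 3 (mod 16); 3·11 ≡ 1, so inverse 11.
N/13 = 111600; 111600 ≡ 8 (mod 13); 8·5 ≡ 1, so inverse 5.
N/31 = 46800; 46800 ≡ 21 (mod 31); 21·3 ≡ 1, so inverse 3.
N/25 = 58032; 58032 ≡ 7 (mod 25); 7·18 ≡ 1, so inverse 18.
N/9 = 161200; 161200 ≡ 1 (mod 9), inverse 1.
k ≡ 14·90675·11 + 12·111600·5 + 11·46800·3 + 22·58032·18 + 7·161200·1 = 46313422.
46313422 mod 1450800 = 1338622.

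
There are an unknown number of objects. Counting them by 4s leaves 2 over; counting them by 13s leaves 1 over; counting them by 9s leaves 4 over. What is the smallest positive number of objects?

274

From N ≡ 2 (mod 4) write N = 2 + 4t. Substituting into N ≡ 1 (mod 13) gives 4t ≡ 12 (mod 13), and since 4⁻¹ ≡ 10 (mod 13), t ≡ 3. Hence N ≡ 2 + 4·3 = 14 (mod 52).
From N ≡ 14 (mod 52) write N = 14 + 52t. Substituting into N ≡ 4 (mod 9) gives 52t ≡ 8 (mod 9), and since 7⁻¹ ≡ 4 (mod 9), t ≡ 5. Hence N ≡ 14 + 52·5 = 274 (mod 468).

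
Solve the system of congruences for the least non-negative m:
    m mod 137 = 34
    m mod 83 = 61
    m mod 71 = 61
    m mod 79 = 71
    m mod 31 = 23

370893695

From m ≡ 34 (mod 137) write m = 34 + 137t. Substituting into m ≡ 61 (mod 83) gives 137t ≡ 27 (mod 83), and since 54⁻¹ ≡ 20 (mod 83), t ≡ 42. Hence m ≡ 34 + 137·42 = 5788 (mod 11371).
From m ≡ 5788 (mod 11371) write m = 5788 + 11371t. Substituting into m ≡ 61 (mod 71) gives 11371t ≡ 24 (mod 71), and since 11⁻¹ ≡ 13 (mod 71), t ≡ 28. Hence m ≡ 5788 + 11371·28 = 324176 (mod 807341).
From m ≡ 324176 (mod 807341) write m = 324176 + 807341t. Substituting into m ≡ 71 (mod 79) gives 807341t ≡ 32 (mod 79), and since 40⁻¹ ≡ 2 (mod 79), t ≡ 64. Hence m ≡ 324176 + 807341·64 = 51994000 (mod 63779939).
From m ≡ 51994000 (mod 63779939) write m = 51994000 + 63779939t. Substituting into m ≡ 23 (mod 31) gives 63779939t ≡ 29 (mod 31), and since 12⁻¹ ≡ 13 (mod 31), t ≡ 5. Hence m ≡ 51994000 + 63779939·5 = 370893695 (mod 1977178109).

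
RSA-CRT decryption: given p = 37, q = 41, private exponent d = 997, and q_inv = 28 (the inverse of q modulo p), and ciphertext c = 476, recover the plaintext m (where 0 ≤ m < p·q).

277

d_p = d mod (p−1) = 997 mod 36 = 25; d_q = d mod (q−1) = 37.
m₁ = c^(d_p) mod p: c ≡ 32 (mod 37), and 32^25 mod 37 = 18.
m₂ = c^(d_q) mod q: c ≡ 25 (mod 41), and 25^37 mod 41 = 31.
h = q_inv·(m₁ − m₂) mod p = 28·(18 − 31) mod 37 = 6.
m = m₂ + h·q = 31 + 6·41 = 277.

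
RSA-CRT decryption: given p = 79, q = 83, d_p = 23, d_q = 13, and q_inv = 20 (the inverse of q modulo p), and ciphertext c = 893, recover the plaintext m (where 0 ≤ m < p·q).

m₁ = c^(d_p) mod p: c ≡ 24 (mod 79), and 24^23 mod 79 = 56.
m₂ = c^(d_q) mod q: c ≡ 63 (mod 83), and 63^13 mod 83 = 7.
h = q_inv·(m₁ − m₂) mod p = 20·(56 − 7) mod 79 = 32.
m = m₂ + h·q = 7 + 32·83 = 2663.

2663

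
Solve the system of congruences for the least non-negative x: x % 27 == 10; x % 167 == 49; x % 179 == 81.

Combine the congruences pairwise.
From x ≡ 10 (mod 27) write x = 10 + 27t. Substituting into x ≡ 49 (mod 167) gives 27t ≡ 39 (mod 167), and since 27⁻¹ ≡ 99 (mod 167), t ≡ 20. Hence x ≡ 10 + 27·20 = 550 (mod 4509).
From x ≡ 550 (mod 4509) write x = 550 + 4509t. Substituting into x ≡ 81 (mod 179) gives 4509t ≡ 68 (mod 179), and since 34⁻¹ ≡ 79 (mod 179), t ≡ 2. Hence x ≡ 550 + 4509·2 = 9568 (mod 807111).

9568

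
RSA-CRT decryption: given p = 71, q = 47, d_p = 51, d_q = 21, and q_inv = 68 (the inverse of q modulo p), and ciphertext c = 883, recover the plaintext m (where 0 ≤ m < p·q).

149

m₁ = c^(d_p) mod p: c ≡ 31 (mod 71), and 31^51 mod 71 = 7.
m₂ = c^(d_q) mod q: c ≡ 37 (mod 47), and 37^21 mod 47 = 8.
h = q_inv·(m₁ − m₂) mod p = 68·(7 − 8) mod 71 = 3.
m = m₂ + h·q = 8 + 3·47 = 149.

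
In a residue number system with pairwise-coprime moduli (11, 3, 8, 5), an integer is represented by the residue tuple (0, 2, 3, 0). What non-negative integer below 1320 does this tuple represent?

275

From x ≡ 0 (mod 11) write x = 0 + 11t. Substituting into x ≡ 2 (mod 3) gives 11t ≡ 2 (mod 3), and since 2⁻¹ ≡ 2 (mod 3), t ≡ 1. Hence x ≡ 0 + 11·1 = 11 (mod 33).
From x ≡ 11 (mod 33) write x = 11 + 33t. Substituting into x ≡ 3 (mod 8) gives 33t ≡ 0 (mod 8), and since 1⁻¹ ≡ 1 (mod 8), t ≡ 0. Hence x ≡ 11 + 33·0 = 11 (mod 264).
From x ≡ 11 (mod 264) write x = 11 + 264t. Substituting into x ≡ 0 (mod 5) gives 264t ≡ 4 (mod 5), and since 4⁻¹ ≡ 4 (mod 5), t ≡ 1. Hence x ≡ 11 + 264·1 = 275 (mod 1320).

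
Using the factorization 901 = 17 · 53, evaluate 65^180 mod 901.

Mod 17: 65 ≡ 14; by Fermat, exponent reduces to 180 mod 16 = 4; 14^4 ≡ 13 (mod 17).
Mod 53: 65 ≡ 12; by Fermat, exponent reduces to 180 mod 52 = 24; 12^24 ≡ 46 (mod 53).
Combine by CRT: x ≡ 13 (mod 17), x ≡ 46 (mod 53) ⇒ x ≡ 523 (mod 901).

523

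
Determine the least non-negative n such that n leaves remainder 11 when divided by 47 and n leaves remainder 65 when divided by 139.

3818

From n ≡ 11 (mod 47) write n = 11 + 47t. Substituting into n ≡ 65 (mod 139) gives 47t ≡ 54 (mod 139), and since 47⁻¹ ≡ 71 (mod 139), t ≡ 81. Hence n ≡ 11 + 47·81 = 3818 (mod 6533).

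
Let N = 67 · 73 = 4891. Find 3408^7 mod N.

Mod 67: 3408 ≡ 58; 58^7 ≡ 27 (mod 67).
Mod 73: 3408 ≡ 50; 50^7 ≡ 38 (mod 73).
Combine by CRT: x ≡ 27 (mod 67), x ≡ 38 (mod 73) ⇒ x ≡ 3980 (mod 4891).

3980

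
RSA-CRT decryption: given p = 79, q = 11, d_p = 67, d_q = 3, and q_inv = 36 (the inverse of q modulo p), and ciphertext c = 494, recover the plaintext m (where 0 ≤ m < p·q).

m₁ = c^(d_p) mod p: c ≡ 20 (mod 79), and 20^67 mod 79 = 36.
m₂ = c^(d_q) mod q: c ≡ 10 (mod 11), and 10^3 mod 11 = 10.
h = q_inv·(m₁ − m₂) mod p = 36·(36 − 10) mod 79 = 67.
m = m₂ + h·q = 10 + 67·11 = 747.

747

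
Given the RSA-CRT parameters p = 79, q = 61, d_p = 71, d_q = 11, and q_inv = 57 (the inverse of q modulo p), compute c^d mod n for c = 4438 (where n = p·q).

2245

m₁ = c^(d_p) mod p: c ≡ 14 (mod 79), and 14^71 mod 79 = 33.
m₂ = c^(d_q) mod q: c ≡ 46 (mod 61), and 46^11 mod 61 = 49.
h = q_inv·(m₁ − m₂) mod p = 57·(33 − 49) mod 79 = 36.
m = m₂ + h·q = 49 + 36·61 = 2245.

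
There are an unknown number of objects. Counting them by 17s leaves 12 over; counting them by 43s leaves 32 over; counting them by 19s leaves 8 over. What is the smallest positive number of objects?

The moduli are pairwise coprime; M = 17·43·19 = 13889.
M/17 = 817; 817 ≡ 1 (mod 17), inverse 1.
M/43 = 323; 323 ≡ 22 (mod 43); 22·2 ≡ 1, so inverse 2.
M/19 = 731; 731 ≡ 9 (mod 19); 9·17 ≡ 1, so inverse 17.
N ≡ 12·817·1 + 32·323·2 + 8·731·17 = 129892.
129892 mod 13889 = 4891.

4891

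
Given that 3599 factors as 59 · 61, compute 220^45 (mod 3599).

3122

Mod 59: 220 ≡ 43; 43^45 ≡ 54 (mod 59).
Mod 61: 220 ≡ 37; 37^45 ≡ 11 (mod 61).
Combine by CRT: x ≡ 54 (mod 59), x ≡ 11 (mod 61) ⇒ x ≡ 3122 (mod 3599).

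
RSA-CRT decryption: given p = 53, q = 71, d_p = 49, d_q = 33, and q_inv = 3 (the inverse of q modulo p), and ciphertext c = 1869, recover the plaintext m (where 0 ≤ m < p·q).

m₁ = c^(d_p) mod p: c ≡ 14 (mod 53), and 14^49 mod 53 = 22.
m₂ = c^(d_q) mod q: c ≡ 23 (mod 71), and 23^33 mod 71 = 51.
h = q_inv·(m₁ − m₂) mod p = 3·(22 − 51) mod 53 = 19.
m = m₂ + h·q = 51 + 19·71 = 1400.

1400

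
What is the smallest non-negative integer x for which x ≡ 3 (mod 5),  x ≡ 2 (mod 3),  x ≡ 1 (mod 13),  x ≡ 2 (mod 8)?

1418

The moduli are pairwise coprime; N = 5·3·13·8 = 1560.
N/5 = 312; 312 ≡ 2 (mod 5); 2·3 ≡ 1, so inverse 3.
N/3 = 520; 520 ≡ 1 (mod 3), inverse 1.
N/13 = 120; 120 ≡ 3 (mod 13); 3·9 ≡ 1, so inverse 9.
N/8 = 195; 195 ≡ 3 (mod 8); 3·3 ≡ 1, so inverse 3.
x ≡ 3·312·3 + 2·520·1 + 1·120·9 + 2·195·3 = 6098.
6098 mod 1560 = 1418.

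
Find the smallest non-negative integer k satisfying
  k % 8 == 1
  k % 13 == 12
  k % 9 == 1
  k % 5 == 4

649

The moduli are pairwise coprime; N = 8·13·9·5 = 4680.
N/8 = 585; 585 ≡ 1 (mod 8), inverse 1.
N/13 = 360; 360 ≡ 9 (mod 13); 9·3 ≡ 1, so inverse 3.
N/9 = 520; 520 ≡ 7 (mod 9); 7·4 ≡ 1, so inverse 4.
N/5 = 936; 936 ≡ 1 (mod 5), inverse 1.
k ≡ 1·585·1 + 12·360·3 + 1·520·4 + 4·936·1 = 19369.
19369 mod 4680 = 649.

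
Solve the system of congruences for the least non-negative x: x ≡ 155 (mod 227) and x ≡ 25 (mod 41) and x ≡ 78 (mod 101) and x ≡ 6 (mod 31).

The moduli are pairwise coprime; N = 227·41·101·31 = 29140217.
N/227 = 128371; 128371 ≡ 116 (mod 227); 116·182 ≡ 1, so inverse 182.
N/41 = 710737; 710737 ≡ 2 (mod 41); 2·21 ≡ 1, so inverse 21.
N/101 = 288517; 288517 ≡ 61 (mod 101); 61·53 ≡ 1, so inverse 53.
N/31 = 940007; 940007 ≡ 25 (mod 31); 25·5 ≡ 1, so inverse 5.
x ≡ 155·128371·182 + 25·710737·21 + 78·288517·53 + 6·940007·5 = 5215412323.
5215412323 mod 29140217 = 28453697.

28453697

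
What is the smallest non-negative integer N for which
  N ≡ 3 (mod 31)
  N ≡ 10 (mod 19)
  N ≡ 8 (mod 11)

3506

From N ≡ 3 (mod 31) write N = 3 + 31t. Substituting into N ≡ 10 (mod 19) gives 31t ≡ 7 (mod 19), and since 12⁻¹ ≡ 8 (mod 19), t ≡ 18. Hence N ≡ 3 + 31·18 = 561 (mod 589).
From N ≡ 561 (mod 589) write N = 561 + 589t. Substituting into N ≡ 8 (mod 11) gives 589t ≡ 8 (mod 11), and since 6⁻¹ ≡ 2 (mod 11), t ≡ 5. Hence N ≡ 561 + 589·5 = 3506 (mod 6479).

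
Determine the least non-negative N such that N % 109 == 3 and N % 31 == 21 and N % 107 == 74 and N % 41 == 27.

4639915

From N ≡ 3 (mod 109) write N = 3 + 109t. Substituting into N ≡ 21 (mod 31) gives 109t ≡ 18 (mod 31), and since 16⁻¹ ≡ 2 (mod 31), t ≡ 5. Hence N ≡ 3 + 109·5 = 548 (mod 3379).
From N ≡ 548 (mod 3379) write N = 548 + 3379t. Substituting into N ≡ 74 (mod 107) gives 3379t ≡ 61 (mod 107), and since 62⁻¹ ≡ 19 (mod 107), t ≡ 89. Hence N ≡ 548 + 3379·89 = 301279 (mod 361553).
From N ≡ 301279 (mod 361553) write N = 301279 + 361553t. Substituting into N ≡ 27 (mod 41) gives 361553t ≡ 16 (mod 41), and since 15⁻¹ ≡ 11 (mod 41), t ≡ 12. Hence N ≡ 301279 + 361553·12 = 4639915 (mod 14823673).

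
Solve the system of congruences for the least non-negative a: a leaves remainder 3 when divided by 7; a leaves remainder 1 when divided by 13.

66

From a ≡ 3 (mod 7) write a = 3 + 7t. Substituting into a ≡ 1 (mod 13) gives 7t ≡ 11 (mod 13), and since 7⁻¹ ≡ 2 (mod 13), t ≡ 9. Hence a ≡ 3 + 7·9 = 66 (mod 91).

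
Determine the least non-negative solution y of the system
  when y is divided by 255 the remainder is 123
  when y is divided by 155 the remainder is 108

Combine the congruences pairwise.
gcd(255, 155) = 5 and 5 | (108 − 123), so the pair is consistent; merging gives y ≡ 5223 (mod 7905), where 7905 = lcm(255, 155).
The solution is unique modulo lcm(255, 155) = 7905.

5223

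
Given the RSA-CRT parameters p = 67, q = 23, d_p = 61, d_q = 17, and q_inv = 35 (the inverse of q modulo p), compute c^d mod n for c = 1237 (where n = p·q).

1319

m₁ = c^(d_p) mod p: c ≡ 31 (mod 67), and 31^61 mod 67 = 46.
m₂ = c^(d_q) mod q: c ≡ 18 (mod 23), and 18^17 mod 23 = 8.
h = q_inv·(m₁ − m₂) mod p = 35·(46 − 8) mod 67 = 57.
m = m₂ + h·q = 8 + 57·23 = 1319.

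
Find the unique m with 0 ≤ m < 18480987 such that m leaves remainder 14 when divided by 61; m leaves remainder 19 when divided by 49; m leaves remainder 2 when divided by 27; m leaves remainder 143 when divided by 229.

8263379

Combine the congruences pairwise.
From m ≡ 14 (mod 61) write m = 14 + 61t. Substituting into m ≡ 19 (mod 49) gives 61t ≡ 5 (mod 49), and since 12⁻¹ ≡ 45 (mod 49), t ≡ 29. Hence m ≡ 14 + 61·29 = 1783 (mod 2989).
From m ≡ 1783 (mod 2989) write m = 1783 + 2989t. Substituting into m ≡ 2 (mod 27) gives 2989t ≡ 1 (mod 27), and since 19⁻¹ ≡ 10 (mod 27), t ≡ 10. Hence m ≡ 1783 + 2989·10 = 31673 (mod 80703).
From m ≡ 31673 (mod 80703) write m = 31673 + 80703t. Substituting into m ≡ 143 (mod 229) gives 80703t ≡ 72 (mod 229), and since 95⁻¹ ≡ 135 (mod 229), t ≡ 102. Hence m ≡ 31673 + 80703·102 = 8263379 (mod 18480987).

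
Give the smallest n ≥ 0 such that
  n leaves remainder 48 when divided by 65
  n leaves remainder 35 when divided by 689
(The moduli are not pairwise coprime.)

gcd(65, 689) = 13 and 13 | (35 − 48), so the pair is consistent; merging gives n ≡ 1413 (mod 3445), where 3445 = lcm(65, 689).
The solution is unique modulo lcm(65, 689) = 3445.

1413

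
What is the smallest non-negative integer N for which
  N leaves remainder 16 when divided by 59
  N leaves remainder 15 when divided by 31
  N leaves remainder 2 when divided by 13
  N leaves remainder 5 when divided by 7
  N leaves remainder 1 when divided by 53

The moduli are pairwise coprime; M = 59·31·13·7·53 = 8821267.
M/59 = 149513; 149513 ≡ 7 (mod 59); 7·17 ≡ 1, so inverse 17.
M/31 = 284557; 284557 ≡ 8 (mod 31); 8·4 ≡ 1, so inverse 4.
M/13 = 678559; 678559 ≡ 11 (mod 13); 11·6 ≡ 1, so inverse 6.
M/7 = 1260181; 1260181 ≡ 6 (mod 7); 6·6 ≡ 1, so inverse 6.
M/53 = 166439; 166439 ≡ 19 (mod 53); 19·14 ≡ 1, so inverse 14.
N ≡ 16·149513·17 + 15·284557·4 + 2·678559·6 + 5·1260181·6 + 1·166439·14 = 106019240.
106019240 mod 8821267 = 164036.

164036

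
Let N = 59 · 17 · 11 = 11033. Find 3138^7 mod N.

Mod 59: 3138 ≡ 11; 11^7 ≡ 2 (mod 59).
Mod 17: 3138 ≡ 10; 10^7 ≡ 5 (mod 17).
Mod 11: 3138 ≡ 3; 3^7 ≡ 9 (mod 11).
Combine by CRT: x ≡ 2 (mod 59), x ≡ 5 (mod 17), x ≡ 9 (mod 11) ⇒ x ≡ 9678 (mod 11033).

9678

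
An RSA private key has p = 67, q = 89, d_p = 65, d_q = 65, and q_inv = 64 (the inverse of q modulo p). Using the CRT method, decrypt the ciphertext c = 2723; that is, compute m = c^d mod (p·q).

4408

m₁ = c^(d_p) mod p: c ≡ 43 (mod 67), and 43^65 mod 67 = 53.
m₂ = c^(d_q) mod q: c ≡ 53 (mod 89), and 53^65 mod 89 = 47.
h = q_inv·(m₁ − m₂) mod p = 64·(53 − 47) mod 67 = 49.
m = m₂ + h·q = 47 + 49·89 = 4408.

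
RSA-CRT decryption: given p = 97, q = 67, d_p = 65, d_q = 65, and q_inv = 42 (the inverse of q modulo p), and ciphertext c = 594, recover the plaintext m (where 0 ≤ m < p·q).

4474

m₁ = c^(d_p) mod p: c ≡ 12 (mod 97), and 12^65 mod 97 = 12.
m₂ = c^(d_q) mod q: c ≡ 58 (mod 67), and 58^65 mod 67 = 52.
h = q_inv·(m₁ − m₂) mod p = 42·(12 − 52) mod 97 = 66.
m = m₂ + h·q = 52 + 66·67 = 4474.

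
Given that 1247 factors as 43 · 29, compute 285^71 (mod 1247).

Mod 43: 285 ≡ 27; by Fermat, exponent reduces to 71 mod 42 = 29; 27^29 ≡ 27 (mod 43).
Mod 29: 285 ≡ 24; by Fermat, exponent reduces to 71 mod 28 = 15; 24^15 ≡ 24 (mod 29).
Combine by CRT: x ≡ 27 (mod 43), x ≡ 24 (mod 29) ⇒ x ≡ 285 (mod 1247).

285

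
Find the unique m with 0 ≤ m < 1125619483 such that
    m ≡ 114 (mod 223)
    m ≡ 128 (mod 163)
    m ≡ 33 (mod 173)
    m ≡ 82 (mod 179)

1041630438

From m ≡ 114 (mod 223) write m = 114 + 223t. Substituting into m ≡ 128 (mod 163) gives 223t ≡ 14 (mod 163), and since 60⁻¹ ≡ 144 (mod 163), t ≡ 60. Hence m ≡ 114 + 223·60 = 13494 (mod 36349).
From m ≡ 13494 (mod 36349) write m = 13494 + 36349t. Substituting into m ≡ 33 (mod 173) gives 36349t ≡ 33 (mod 173), and since 19⁻¹ ≡ 82 (mod 173), t ≡ 111. Hence m ≡ 13494 + 36349·111 = 4048233 (mod 6288377).
From m ≡ 4048233 (mod 6288377) write m = 4048233 + 6288377t. Substituting into m ≡ 82 (mod 179) gives 6288377t ≡ 113 (mod 179), and since 107⁻¹ ≡ 87 (mod 179), t ≡ 165. Hence m ≡ 4048233 + 6288377·165 = 1041630438 (mod 1125619483).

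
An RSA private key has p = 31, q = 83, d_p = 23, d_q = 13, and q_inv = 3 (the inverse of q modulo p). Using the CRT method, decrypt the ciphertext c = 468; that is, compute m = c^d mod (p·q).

m₁ = c^(d_p) mod p: c ≡ 3 (mod 31), and 3^23 mod 31 = 11.
m₂ = c^(d_q) mod q: c ≡ 53 (mod 83), and 53^13 mod 83 = 20.
h = q_inv·(m₁ − m₂) mod p = 3·(11 − 20) mod 31 = 4.
m = m₂ + h·q = 20 + 4·83 = 352.

352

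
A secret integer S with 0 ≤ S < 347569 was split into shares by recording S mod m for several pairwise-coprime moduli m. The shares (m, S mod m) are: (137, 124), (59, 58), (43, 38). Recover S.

Combine the congruences pairwise.
From S ≡ 124 (mod 137) write S = 124 + 137t. Substituting into S ≡ 58 (mod 59) gives 137t ≡ 52 (mod 59), and since 19⁻¹ ≡ 28 (mod 59), t ≡ 40. Hence S ≡ 124 + 137·40 = 5604 (mod 8083).
From S ≡ 5604 (mod 8083) write S = 5604 + 8083t. Substituting into S ≡ 38 (mod 43) gives 8083t ≡ 24 (mod 43), and since 42⁻¹ ≡ 42 (mod 43), t ≡ 19. Hence S ≡ 5604 + 8083·19 = 159181 (mod 347569).

159181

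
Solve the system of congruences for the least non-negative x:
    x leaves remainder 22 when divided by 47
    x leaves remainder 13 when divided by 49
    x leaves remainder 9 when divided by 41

61263

From x ≡ 22 (mod 47) write x = 22 + 47t. Substituting into x ≡ 13 (mod 49) gives 47t ≡ 40 (mod 49), and since 47⁻¹ ≡ 24 (mod 49), t ≡ 29. Hence x ≡ 22 + 47·29 = 1385 (mod 2303).
From x ≡ 1385 (mod 2303) write x = 1385 + 2303t. Substituting into x ≡ 9 (mod 41) gives 2303t ≡ 18 (mod 41), and since 7⁻¹ ≡ 6 (mod 41), t ≡ 26. Hence x ≡ 1385 + 2303·26 = 61263 (mod 94423).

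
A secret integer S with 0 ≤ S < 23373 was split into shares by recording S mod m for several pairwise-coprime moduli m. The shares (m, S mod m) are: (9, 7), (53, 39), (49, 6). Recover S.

The moduli are pairwise coprime; N = 9·53·49 = 23373.
N/9 = 2597; 2597 ≡ 5 (mod 9); 5·2 ≡ 1, so inverse 2.
N/53 = 441; 441 ≡ 17 (mod 53); 17·25 ≡ 1, so inverse 25.
N/49 = 477; 477 ≡ 36 (mod 49); 36·15 ≡ 1, so inverse 15.
S ≡ 7·2597·2 + 39·441·25 + 6·477·15 = 509263.
509263 mod 23373 = 18430.

18430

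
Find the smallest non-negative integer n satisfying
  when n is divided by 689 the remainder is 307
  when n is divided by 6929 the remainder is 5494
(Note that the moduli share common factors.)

185648

gcd(689, 6929) = 13 and 13 | (5494 − 307), so the pair is consistent; merging gives n ≡ 185648 (mod 367237), where 367237 = lcm(689, 6929).
The solution is unique modulo lcm(689, 6929) = 367237.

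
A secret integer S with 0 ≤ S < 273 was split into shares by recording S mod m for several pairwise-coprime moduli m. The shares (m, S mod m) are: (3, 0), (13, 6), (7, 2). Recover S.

240

Combine the congruences pairwise.
From S ≡ 0 (mod 3) write S = 0 + 3t. Substituting into S ≡ 6 (mod 13) gives 3t ≡ 6 (mod 13), and since 3⁻¹ ≡ 9 (mod 13), t ≡ 2. Hence S ≡ 0 + 3·2 = 6 (mod 39).
From S ≡ 6 (mod 39) write S = 6 + 39t. Substituting into S ≡ 2 (mod 7) gives 39t ≡ 3 (mod 7), and since 4⁻¹ ≡ 2 (mod 7), t ≡ 6. Hence S ≡ 6 + 39·6 = 240 (mod 273).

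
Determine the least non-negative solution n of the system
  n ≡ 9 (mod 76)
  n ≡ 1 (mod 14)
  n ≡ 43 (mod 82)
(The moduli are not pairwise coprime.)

617

gcd(76, 14) = 2 and 2 | (1 − 9), so the pair is consistent; merging gives n ≡ 85 (mod 532), where 532 = lcm(76, 14).
gcd(532, 82) = 2 and 2 | (43 − 85), so the pair is consistent; merging gives n ≡ 617 (mod 21812), where 21812 = lcm(532, 82).
The solution is unique modulo lcm(76, 14, 82) = 21812.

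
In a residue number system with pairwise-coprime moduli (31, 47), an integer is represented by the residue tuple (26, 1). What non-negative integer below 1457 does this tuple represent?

From x ≡ 26 (mod 31) write x = 26 + 31t. Substituting into x ≡ 1 (mod 47) gives 31t ≡ 22 (mod 47), and since 31⁻¹ ≡ 44 (mod 47), t ≡ 28. Hence x ≡ 26 + 31·28 = 894 (mod 1457).

894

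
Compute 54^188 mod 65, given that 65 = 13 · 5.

61

Mod 13: 54 ≡ 2; by Fermat, exponent reduces to 188 mod 12 = 8; 2^8 ≡ 9 (mod 13).
Mod 5: 54 ≡ 4; since 4 | 188, by Fermat 4^188 ≡ 1 (mod 5).
Combine by CRT: x ≡ 9 (mod 13), x ≡ 1 (mod 5) ⇒ x ≡ 61 (mod 65).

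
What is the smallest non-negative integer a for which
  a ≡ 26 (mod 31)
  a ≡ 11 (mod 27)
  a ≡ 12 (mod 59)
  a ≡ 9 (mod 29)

593552

Combine the congruences pairwise.
From a ≡ 26 (mod 31) write a = 26 + 31t. Substituting into a ≡ 11 (mod 27) gives 31t ≡ 12 (mod 27), and since 4⁻¹ ≡ 7 (mod 27), t ≡ 3. Hence a ≡ 26 + 31·3 = 119 (mod 837).
From a ≡ 119 (mod 837) write a = 119 + 837t. Substituting into a ≡ 12 (mod 59) gives 837t ≡ 11 (mod 59), and since 11⁻¹ ≡ 43 (mod 59), t ≡ 1. Hence a ≡ 119 + 837·1 = 956 (mod 49383).
From a ≡ 956 (mod 49383) write a = 956 + 49383t. Substituting into a ≡ 9 (mod 29) gives 49383t ≡ 10 (mod 29), and since 25⁻¹ ≡ 7 (mod 29), t ≡ 12. Hence a ≡ 956 + 49383·12 = 593552 (mod 1432107).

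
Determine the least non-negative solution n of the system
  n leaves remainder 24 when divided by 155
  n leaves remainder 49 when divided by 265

gcd(155, 265) = 5 and 5 | (49 − 24), so the pair is consistent; merging gives n ≡ 1109 (mod 8215), where 8215 = lcm(155, 265).
The solution is unique modulo lcm(155, 265) = 8215.

1109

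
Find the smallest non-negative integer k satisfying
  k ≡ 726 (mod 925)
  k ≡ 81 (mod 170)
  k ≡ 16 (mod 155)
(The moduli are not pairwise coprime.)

791601

gcd(925, 170) = 5 and 5 | (81 − 726), so the pair is consistent; merging gives k ≡ 5351 (mod 31450), where 31450 = lcm(925, 170).
gcd(31450, 155) = 5 and 5 | (16 − 5351), so the pair is consistent; merging gives k ≡ 791601 (mod 974950), where 974950 = lcm(31450, 155).
The solution is unique modulo lcm(925, 170, 155) = 974950.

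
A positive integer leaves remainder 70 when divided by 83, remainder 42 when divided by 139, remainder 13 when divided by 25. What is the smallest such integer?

109713

The moduli are pairwise coprime; M = 83·139·25 = 288425.
M/83 = 3475; 3475 ≡ 72 (mod 83); 72·15 ≡ 1, so inverse 15.
M/139 = 2075; 2075 ≡ 129 (mod 139); 129·125 ≡ 1, so inverse 125.
M/25 = 11537; 11537 ≡ 12 (mod 25); 12·23 ≡ 1, so inverse 23.
n ≡ 70·3475·15 + 42·2075·125 + 13·11537·23 = 17992063.
17992063 mod 288425 = 109713.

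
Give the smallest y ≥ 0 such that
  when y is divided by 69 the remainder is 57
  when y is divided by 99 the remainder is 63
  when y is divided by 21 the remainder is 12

Combine the congruences pairwise.
gcd(69, 99) = 3 and 3 | (63 − 57), so the pair is consistent; merging gives y ≡ 954 (mod 2277), where 2277 = lcm(69, 99).
gcd(2277, 21) = 3 and 3 | (12 − 954), so the pair is consistent; merging gives y ≡ 12339 (mod 15939), where 15939 = lcm(2277, 21).
The solution is unique modulo lcm(69, 99, 21) = 15939.

12339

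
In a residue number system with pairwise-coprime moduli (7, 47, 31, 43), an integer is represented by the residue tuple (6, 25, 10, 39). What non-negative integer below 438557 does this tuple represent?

373064

Combine the congruences pairwise.
From x ≡ 6 (mod 7) write x = 6 + 7t. Substituting into x ≡ 25 (mod 47) gives 7t ≡ 19 (mod 47), and since 7⁻¹ ≡ 27 (mod 47), t ≡ 43. Hence x ≡ 6 + 7·43 = 307 (mod 329).
From x ≡ 307 (mod 329) write x = 307 + 329t. Substituting into x ≡ 10 (mod 31) gives 329t ≡ 13 (mod 31), and since 19⁻¹ ≡ 18 (mod 31), t ≡ 17. Hence x ≡ 307 + 329·17 = 5900 (mod 10199).
From x ≡ 5900 (mod 10199) write x = 5900 + 10199t. Substituting into x ≡ 39 (mod 43) gives 10199t ≡ 30 (mod 43), and since 8⁻¹ ≡ 27 (mod 43), t ≡ 36. Hence x ≡ 5900 + 10199·36 = 373064 (mod 438557).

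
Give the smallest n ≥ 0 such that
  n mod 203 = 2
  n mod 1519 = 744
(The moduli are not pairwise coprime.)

gcd(203, 1519) = 7 and 7 | (744 − 2), so the pair is consistent; merging gives n ≡ 14415 (mod 44051), where 44051 = lcm(203, 1519).
The solution is unique modulo lcm(203, 1519) = 44051.

14415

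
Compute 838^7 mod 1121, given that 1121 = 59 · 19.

223

Mod 59: 838 ≡ 12; 12^7 ≡ 46 (mod 59).
Mod 19: 838 ≡ 2; 2^7 ≡ 14 (mod 19).
Combine by CRT: x ≡ 46 (mod 59), x ≡ 14 (mod 19) ⇒ x ≡ 223 (mod 1121).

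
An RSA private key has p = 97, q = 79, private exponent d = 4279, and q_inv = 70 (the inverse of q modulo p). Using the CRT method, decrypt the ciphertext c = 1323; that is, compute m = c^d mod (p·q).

d_p = d mod (p−1) = 4279 mod 96 = 55; d_q = d mod (q−1) = 67.
m₁ = c^(d_p) mod p: c ≡ 62 (mod 97), and 62^55 mod 97 = 62.
m₂ = c^(d_q) mod q: c ≡ 59 (mod 79), and 59^67 mod 79 = 43.
h = q_inv·(m₁ − m₂) mod p = 70·(62 − 43) mod 97 = 69.
m = m₂ + h·q = 43 + 69·79 = 5494.

5494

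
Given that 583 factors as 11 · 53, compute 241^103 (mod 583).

Mod 11: 241 ≡ 10; by Fermat, exponent reduces to 103 mod 10 = 3; 10^3 ≡ 10 (mod 11).
Mod 53: 241 ≡ 29; by Fermat, exponent reduces to 103 mod 52 = 51; 29^51 ≡ 11 (mod 53).
Combine by CRT: x ≡ 10 (mod 11), x ≡ 11 (mod 53) ⇒ x ≡ 329 (mod 583).

329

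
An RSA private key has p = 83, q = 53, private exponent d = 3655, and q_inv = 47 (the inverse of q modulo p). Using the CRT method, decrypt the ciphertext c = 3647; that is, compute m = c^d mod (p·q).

2179

d_p = d mod (p−1) = 3655 mod 82 = 47; d_q = d mod (q−1) = 15.
m₁ = c^(d_p) mod p: c ≡ 78 (mod 83), and 78^47 mod 83 = 21.
m₂ = c^(d_q) mod q: c ≡ 43 (mod 53), and 43^15 mod 53 = 6.
h = q_inv·(m₁ − m₂) mod p = 47·(21 − 6) mod 83 = 41.
m = m₂ + h·q = 6 + 41·53 = 2179.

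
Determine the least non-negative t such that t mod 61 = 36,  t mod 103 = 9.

From t ≡ 36 (mod 61) write t = 36 + 61s. Substituting into t ≡ 9 (mod 103) gives 61s ≡ 76 (mod 103), and since 61⁻¹ ≡ 76 (mod 103), s ≡ 8. Hence t ≡ 36 + 61·8 = 524 (mod 6283).

524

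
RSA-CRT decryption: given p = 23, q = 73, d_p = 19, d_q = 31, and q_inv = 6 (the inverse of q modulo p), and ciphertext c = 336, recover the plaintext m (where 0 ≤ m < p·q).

1620

m₁ = c^(d_p) mod p: c ≡ 14 (mod 23), and 14^19 mod 23 = 10.
m₂ = c^(d_q) mod q: c ≡ 44 (mod 73), and 44^31 mod 73 = 14.
h = q_inv·(m₁ − m₂) mod p = 6·(10 − 14) mod 23 = 22.
m = m₂ + h·q = 14 + 22·73 = 1620.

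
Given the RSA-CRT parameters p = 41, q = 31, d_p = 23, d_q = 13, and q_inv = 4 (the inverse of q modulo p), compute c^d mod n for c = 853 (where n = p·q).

m₁ = c^(d_p) mod p: c ≡ 33 (mod 41), and 33^23 mod 41 = 21.
m₂ = c^(d_q) mod q: c ≡ 16 (mod 31), and 16^13 mod 31 = 4.
h = q_inv·(m₁ − m₂) mod p = 4·(21 − 4) mod 41 = 27.
m = m₂ + h·q = 4 + 27·31 = 841.

841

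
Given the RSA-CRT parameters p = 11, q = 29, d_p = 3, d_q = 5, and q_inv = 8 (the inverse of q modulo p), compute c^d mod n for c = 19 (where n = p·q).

m₁ = c^(d_p) mod p: c ≡ 8 (mod 11), and 8^3 mod 11 = 6.
m₂ = c^(d_q) mod q: c ≡ 19 (mod 29), and 19^5 mod 29 = 21.
h = q_inv·(m₁ − m₂) mod p = 8·(6 − 21) mod 11 = 1.
m = m₂ + h·q = 21 + 1·29 = 50.

50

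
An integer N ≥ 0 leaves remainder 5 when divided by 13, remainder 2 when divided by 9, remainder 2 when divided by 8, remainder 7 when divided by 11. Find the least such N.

The moduli are pairwise coprime; M = 13·9·8·11 = 10296.
M/13 = 792; 792 ≡ 12 (mod 13); 12·12 ≡ 1, so inverse 12.
M/9 = 1144; 1144 ≡ 1 (mod 9), inverse 1.
M/8 = 1287; 1287 ≡ 7 (mod 8); 7·7 ≡ 1, so inverse 7.
M/11 = 936; 936 ≡ 1 (mod 11), inverse 1.
N ≡ 5·792·12 + 2·1144·1 + 2·1287·7 + 7·936·1 = 74378.
74378 mod 10296 = 2306.

2306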